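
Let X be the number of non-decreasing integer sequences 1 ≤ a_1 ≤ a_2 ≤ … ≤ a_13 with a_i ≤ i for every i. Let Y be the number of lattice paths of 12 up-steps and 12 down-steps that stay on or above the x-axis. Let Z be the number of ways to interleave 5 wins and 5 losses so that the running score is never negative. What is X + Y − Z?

950870

Such sub-staircase sequences of length n are counted by C_n; here n = 13. So X = C_13 = 742900.
Dyck paths of semilength n (length 2n) are counted by C_n; here n = 12. So Y = C_12 = 208012.
Reading a vote for the leader as '(' and for the other as ')' turns such a sequence into a balanced string of 5 pairs, so the count is C_5. So Z = C_5 = 42.
X + Y − Z = 742900 + 208012 − 42 = 950870.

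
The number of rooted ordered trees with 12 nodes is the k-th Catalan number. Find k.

Rooted ordered (plane) trees on m nodes have m−1 edges and are counted by C_{m−1}; m = 12 gives C_11.

11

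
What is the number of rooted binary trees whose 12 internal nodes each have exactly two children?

208012

The number of full binary trees on 12 internal nodes is the Catalan number C_12.
C_12 = C(24,12)/13 = 2704156/13 = 208012.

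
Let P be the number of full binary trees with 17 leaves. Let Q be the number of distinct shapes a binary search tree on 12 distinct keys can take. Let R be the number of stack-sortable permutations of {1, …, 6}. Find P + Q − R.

35565550

A full binary tree with L leaves has L−1 internal nodes and is counted by C_{L−1}; L = 17 gives C_16. So P = C_16 = 35357670.
Binary trees (left/right distinguished) on n nodes are counted by C_n; here n = 12. So Q = C_12 = 208012.
By Knuth's characterisation, the stack-sortable permutations of length 6 are the 231-avoiders, numbering C_6. So R = C_6 = 132.
P + Q − R = 35357670 + 208012 − 132 = 35565550.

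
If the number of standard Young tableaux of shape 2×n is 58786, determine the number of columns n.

Standard Young tableaux of shape 2×n are counted by C_n. Since C_11 = 58786, the index is 11.

11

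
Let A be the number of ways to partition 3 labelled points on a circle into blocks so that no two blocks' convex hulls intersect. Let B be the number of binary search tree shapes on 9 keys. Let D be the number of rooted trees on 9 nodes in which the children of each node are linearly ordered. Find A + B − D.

The non-crossing partitions of [3] form a lattice of size C_3. So A = C_3 = 5.
Rooted binary trees with 9 nodes (each child slot possibly empty) number C_9. So B = C_9 = 4862.
A rooted plane tree on 9 nodes has 8 edges, and such trees are counted by C_8. So D = C_8 = 1430.
A + B − D = 5 + 4862 − 1430 = 3437.

3437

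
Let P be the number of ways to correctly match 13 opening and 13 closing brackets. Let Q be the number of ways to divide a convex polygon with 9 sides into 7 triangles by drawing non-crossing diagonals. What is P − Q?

742471

A balanced arrangement of 13 bracket pairs is a Dyck word of semilength 13, so the count is C_13. So P = C_13 = 742900.
A convex 9-gon is triangulated into 7 triangles, and the number of such triangulations is the Catalan number C_{9−2} = C_7. So Q = C_7 = 429.
P − Q = 742900 − 429 = 742471.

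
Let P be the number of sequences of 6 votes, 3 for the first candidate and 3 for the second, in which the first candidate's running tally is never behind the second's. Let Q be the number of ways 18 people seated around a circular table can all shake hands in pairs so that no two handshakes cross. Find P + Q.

Ballot sequences with n votes each where one side never trails are Dyck words, counted by C_n; here n = 3. So P = C_3 = 5.
With 18 = 2·9 people, non-crossing handshake pairings are non-crossing perfect matchings on a circle, counted by C_9. So Q = C_9 = 4862.
P + Q = 5 + 4862 = 4867.

4867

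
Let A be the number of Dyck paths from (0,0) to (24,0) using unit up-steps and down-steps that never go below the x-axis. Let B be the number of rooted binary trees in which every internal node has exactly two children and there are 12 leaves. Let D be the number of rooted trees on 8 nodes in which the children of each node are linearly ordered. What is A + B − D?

266369

Dyck paths of semilength n (length 2n) are counted by C_n; here n = 12. So A = C_12 = 208012.
Full binary trees with 12 leaves have 12−1 = 11 internal nodes, so there are C_11 of them. So B = C_11 = 58786.
A rooted plane tree on 8 nodes has 7 edges, and such trees are counted by C_7. So D = C_7 = 429.
A + B − D = 208012 + 58786 − 429 = 266369.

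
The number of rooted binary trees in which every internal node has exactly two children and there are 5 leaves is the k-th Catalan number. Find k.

Full binary trees with 5 leaves have 5−1 = 4 internal nodes, so there are C_4 of them.

4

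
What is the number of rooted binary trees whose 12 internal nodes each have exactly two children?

208012

The number of full binary trees on 12 internal nodes is the Catalan number C_12.
C_12 = C_11 · 2(2·11+1)/(11+2) = 58786 · 46/13 = 208012.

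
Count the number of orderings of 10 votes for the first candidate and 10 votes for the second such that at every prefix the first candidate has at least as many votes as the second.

Reading a vote for the leader as '(' and for the other as ')' turns such a sequence into a balanced string of 10 pairs, so the count is C_10.
C_10 = C_9 · 2(2·9+1)/(9+2) = 4862 · 38/11 = 16796.

16796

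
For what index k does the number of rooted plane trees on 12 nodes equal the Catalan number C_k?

A rooted plane tree on 12 nodes has 11 edges, and such trees are counted by C_11.

11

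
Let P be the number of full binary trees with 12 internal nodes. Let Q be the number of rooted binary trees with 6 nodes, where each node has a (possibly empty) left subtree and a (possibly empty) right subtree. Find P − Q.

The number of full binary trees on 12 internal nodes is the Catalan number C_12. So P = C_12 = 208012.
There are C_n binary search tree shapes on n keys; with n = 6 that is C_6. So Q = C_6 = 132.
P − Q = 208012 − 132 = 207880.

207880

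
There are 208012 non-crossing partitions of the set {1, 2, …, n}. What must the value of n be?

12

Non-crossing partitions of [n] are counted by C_n; 208012 = C_12.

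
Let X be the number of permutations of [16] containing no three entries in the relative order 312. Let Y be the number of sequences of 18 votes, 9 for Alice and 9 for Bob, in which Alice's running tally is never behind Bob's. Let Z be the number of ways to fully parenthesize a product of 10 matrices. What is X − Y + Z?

For any fixed pattern of length 3, the pattern-avoiding permutations of [16] number C_16. So X = C_16 = 35357670.
Ballot sequences with n votes each where one side never trails are Dyck words, counted by C_n; here n = 9. So Y = C_9 = 4862.
Parenthesizations of m factors correspond to full binary trees with m leaves, counted by C_{m−1}; m = 10 gives C_9. So Z = C_9 = 4862.
X − Y + Z = 35357670 − 4862 + 4862 = 35357670.

35357670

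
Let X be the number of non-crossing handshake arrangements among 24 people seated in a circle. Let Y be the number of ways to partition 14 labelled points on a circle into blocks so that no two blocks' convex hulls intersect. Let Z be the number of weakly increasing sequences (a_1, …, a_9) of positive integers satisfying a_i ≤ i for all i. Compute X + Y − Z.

Non-crossing handshake pairings of 2n people are counted by C_n; 24 people gives n = 12. So X = C_12 = 208012.
The non-crossing partitions of [14] form a lattice of size C_14. So Y = C_14 = 2674440.
Such sub-staircase sequences of length n are counted by C_n; here n = 9. So Z = C_9 = 4862.
X + Y − Z = 208012 + 2674440 − 4862 = 2877590.

2877590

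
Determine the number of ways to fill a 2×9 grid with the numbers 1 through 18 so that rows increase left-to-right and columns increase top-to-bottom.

4862

Standard Young tableaux of shape 2×n are counted by C_n; here n = 9.
C_9 = C(18,9)/10 = 48620/10 = 4862.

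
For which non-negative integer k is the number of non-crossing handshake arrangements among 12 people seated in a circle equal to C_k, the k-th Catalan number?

With 12 = 2·6 people, non-crossing handshake pairings are non-crossing perfect matchings on a circle, counted by C_6.

6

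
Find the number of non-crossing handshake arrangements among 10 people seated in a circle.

With 10 = 2·5 people, non-crossing handshake pairings are non-crossing perfect matchings on a circle, counted by C_5.
C_5 = 42.

42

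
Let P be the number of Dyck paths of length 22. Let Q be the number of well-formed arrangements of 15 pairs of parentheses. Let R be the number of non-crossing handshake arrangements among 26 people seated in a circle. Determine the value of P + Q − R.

9010731

Paths of 11 up- and 11 down-steps that never dip below the axis are Dyck paths; their count is C_11. So P = C_11 = 58786.
With 15 pairs the number of balanced bracket strings is the Catalan number C_15. So Q = C_15 = 9694845.
With 26 = 2·13 people, non-crossing handshake pairings are non-crossing perfect matchings on a circle, counted by C_13. So R = C_13 = 742900.
P + Q − R = 58786 + 9694845 − 742900 = 9010731.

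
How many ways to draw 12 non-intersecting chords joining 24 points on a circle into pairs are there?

Non-crossing perfect matchings of 2n points on a circle are counted by C_n; with 24 points, n = 12.
C_12 = 208012.

208012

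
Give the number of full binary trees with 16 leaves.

9694845

A full binary tree with L leaves has L−1 internal nodes and is counted by C_{L−1}; L = 16 gives C_15.
C_15 = C_14 · 2(2·14+1)/(14+2) = 2674440 · 58/16 = 9694845.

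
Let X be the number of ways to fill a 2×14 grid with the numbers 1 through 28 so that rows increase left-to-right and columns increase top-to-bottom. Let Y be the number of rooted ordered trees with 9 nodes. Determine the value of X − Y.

2673010

By the hook-length formula (or a Dyck-path bijection), SYT of shape 2×14 number C_14. So X = C_14 = 2674440.
Rooted ordered (plane) trees on m nodes have m−1 edges and are counted by C_{m−1}; m = 9 gives C_8. So Y = C_8 = 1430.
X − Y = 2674440 − 1430 = 2673010.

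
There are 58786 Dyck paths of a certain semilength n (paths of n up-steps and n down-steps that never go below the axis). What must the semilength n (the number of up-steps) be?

Dyck paths of semilength n are counted by C_n; 58786 = C_11.

11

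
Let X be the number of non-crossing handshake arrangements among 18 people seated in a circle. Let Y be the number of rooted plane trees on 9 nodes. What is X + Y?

With 18 = 2·9 people, non-crossing handshake pairings are non-crossing perfect matchings on a circle, counted by C_9. So X = C_9 = 4862.
A rooted plane tree on 9 nodes has 8 edges, and such trees are counted by C_8. So Y = C_8 = 1430.
X + Y = 4862 + 1430 = 6292.

6292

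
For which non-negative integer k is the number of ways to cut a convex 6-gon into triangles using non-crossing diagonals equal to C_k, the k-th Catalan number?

4

The number of triangulations of a 6-gon is the Catalan number C_4 (index = sides − 2).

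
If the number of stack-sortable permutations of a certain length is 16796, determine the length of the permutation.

10

Stack-sortable permutations of [n] are counted by C_n; 16796 = C_10.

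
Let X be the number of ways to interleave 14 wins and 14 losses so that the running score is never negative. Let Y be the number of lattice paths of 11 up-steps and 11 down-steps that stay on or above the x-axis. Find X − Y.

2615654

Reading a vote for the leader as '(' and for the other as ')' turns such a sequence into a balanced string of 14 pairs, so the count is C_14. So X = C_14 = 2674440.
A Dyck path with 11 up-steps and 11 down-steps has semilength 11, so there are C_11 of them. So Y = C_11 = 58786.
X − Y = 2674440 − 58786 = 2615654.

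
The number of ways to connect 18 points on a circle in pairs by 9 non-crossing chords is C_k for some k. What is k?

9

Non-crossing perfect matchings of 2n points on a circle are counted by C_n; with 18 points, n = 9.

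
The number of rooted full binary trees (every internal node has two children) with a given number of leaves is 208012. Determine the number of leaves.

13

Full binary trees with L leaves are counted by C_{L−1}. Since C_12 = 208012, the index is 12.
So the index is 12, and the number of leaves is 12 + 1 = 13.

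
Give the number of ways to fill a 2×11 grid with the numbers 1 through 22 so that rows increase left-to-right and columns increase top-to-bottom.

58786

Standard Young tableaux of shape 2×n are counted by C_n; here n = 11.
C_11 = C_10 · 2(2·10+1)/(10+2) = 16796 · 42/12 = 58786.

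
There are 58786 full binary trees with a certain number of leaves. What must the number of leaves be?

Full binary trees with L leaves are counted by C_{L−1}, and C_11 = 58786.
So the index is 11, and the number of leaves is 11 + 1 = 12.

12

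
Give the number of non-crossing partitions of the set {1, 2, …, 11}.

The non-crossing partitions of [11] form a lattice of size C_11.
C_11 = C_10 · 2(2·10+1)/(10+2) = 16796 · 42/12 = 58786.

58786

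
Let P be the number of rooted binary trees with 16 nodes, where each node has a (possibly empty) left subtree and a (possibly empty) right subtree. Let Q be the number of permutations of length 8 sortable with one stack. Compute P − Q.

Rooted binary trees with 16 nodes (each child slot possibly empty) number C_16. So P = C_16 = 35357670.
By Knuth's characterisation, the stack-sortable permutations of length 8 are the 231-avoiders, numbering C_8. So Q = C_8 = 1430.
P − Q = 35357670 − 1430 = 35356240.

35356240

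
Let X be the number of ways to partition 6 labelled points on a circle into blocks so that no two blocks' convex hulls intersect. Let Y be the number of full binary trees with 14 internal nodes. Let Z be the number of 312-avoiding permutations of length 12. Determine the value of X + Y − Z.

Non-crossing partitions of an n-element set are counted by C_n; here n = 6. So X = C_6 = 132.
The number of full binary trees on 14 internal nodes is the Catalan number C_14. So Y = C_14 = 2674440.
Permutations of [n] avoiding any single length-3 pattern are counted by C_n; here n = 12. So Z = C_12 = 208012.
X + Y − Z = 132 + 2674440 − 208012 = 2466560.

2466560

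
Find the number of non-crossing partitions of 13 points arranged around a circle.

742900

The non-crossing partitions of [13] form a lattice of size C_13.
C_13 = C(26,13)/14 = 10400600/14 = 742900.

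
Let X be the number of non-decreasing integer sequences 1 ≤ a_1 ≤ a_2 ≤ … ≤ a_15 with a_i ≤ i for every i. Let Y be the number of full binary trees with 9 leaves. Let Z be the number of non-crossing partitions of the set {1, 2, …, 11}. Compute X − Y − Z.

Weakly increasing sequences with a_i ≤ i biject with Dyck paths of semilength 15, so there are C_15. So X = C_15 = 9694845.
Full binary trees with 9 leaves have 9−1 = 8 internal nodes, so there are C_8 of them. So Y = C_8 = 1430.
The non-crossing partitions of [11] form a lattice of size C_11. So Z = C_11 = 58786.
X − Y − Z = 9694845 − 1430 − 58786 = 9634629.

9634629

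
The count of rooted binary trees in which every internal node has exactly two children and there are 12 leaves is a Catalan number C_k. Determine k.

11

A full binary tree with L leaves has L−1 internal nodes and is counted by C_{L−1}; L = 12 gives C_11.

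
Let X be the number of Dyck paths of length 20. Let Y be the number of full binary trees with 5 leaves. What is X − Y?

Paths of 10 up- and 10 down-steps that never dip below the axis are Dyck paths; their count is C_10. So X = C_10 = 16796.
Full binary trees with 5 leaves have 5−1 = 4 internal nodes, so there are C_4 of them. So Y = C_4 = 14.
X − Y = 16796 − 14 = 16782.

16782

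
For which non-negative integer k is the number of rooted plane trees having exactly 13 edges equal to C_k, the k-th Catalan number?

13

Rooted ordered trees with n edges are counted by C_n; here n = 13.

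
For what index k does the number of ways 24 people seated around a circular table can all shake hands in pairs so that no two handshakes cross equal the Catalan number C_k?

12

With 24 = 2·12 people, non-crossing handshake pairings are non-crossing perfect matchings on a circle, counted by C_12.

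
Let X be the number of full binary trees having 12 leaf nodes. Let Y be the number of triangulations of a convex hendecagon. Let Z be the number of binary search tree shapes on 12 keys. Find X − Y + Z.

261936

A full binary tree with L leaves has L−1 internal nodes and is counted by C_{L−1}; L = 12 gives C_11. So X = C_11 = 58786.
A convex 11-gon is triangulated into 9 triangles, and the number of such triangulations is the Catalan number C_{11−2} = C_9. So Y = C_9 = 4862.
There are C_n binary search tree shapes on n keys; with n = 12 that is C_12. So Z = C_12 = 208012.
X − Y + Z = 58786 − 4862 + 208012 = 261936.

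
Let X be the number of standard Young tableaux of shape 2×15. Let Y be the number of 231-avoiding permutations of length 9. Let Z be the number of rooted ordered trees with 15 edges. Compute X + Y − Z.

4862

Standard Young tableaux of shape 2×n are counted by C_n; here n = 15. So X = C_15 = 9694845.
Permutations of [n] avoiding any single length-3 pattern are counted by C_n; here n = 9. So Y = C_9 = 4862.
A rooted plane tree with 15 edges has 16 nodes, and the count is C_15. So Z = C_15 = 9694845.
X + Y − Z = 9694845 + 4862 − 9694845 = 4862.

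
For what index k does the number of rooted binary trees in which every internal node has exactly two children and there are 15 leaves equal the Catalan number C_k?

Full binary trees with 15 leaves have 15−1 = 14 internal nodes, so there are C_14 of them.

14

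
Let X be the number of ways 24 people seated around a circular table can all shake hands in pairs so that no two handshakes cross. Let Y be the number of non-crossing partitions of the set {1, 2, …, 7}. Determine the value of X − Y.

Non-crossing handshake pairings of 2n people are counted by C_n; 24 people gives n = 12. So X = C_12 = 208012.
The non-crossing partitions of [7] form a lattice of size C_7. So Y = C_7 = 429.
X − Y = 208012 − 429 = 207583.

207583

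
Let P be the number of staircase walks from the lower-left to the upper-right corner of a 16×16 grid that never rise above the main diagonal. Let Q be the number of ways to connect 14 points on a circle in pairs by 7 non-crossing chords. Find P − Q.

Monotone paths in an n×n grid that stay weakly below the diagonal are counted by C_n; here n = 16. So P = C_16 = 35357670.
Pairing 14 circle points by 7 non-crossing chords gives C_7 matchings. So Q = C_7 = 429.
P − Q = 35357670 − 429 = 35357241.

35357241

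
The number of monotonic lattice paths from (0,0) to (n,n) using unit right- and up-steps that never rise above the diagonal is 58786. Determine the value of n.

Such diagonal-avoiding paths in an n×n grid are counted by C_n, and C_11 = 58786.

11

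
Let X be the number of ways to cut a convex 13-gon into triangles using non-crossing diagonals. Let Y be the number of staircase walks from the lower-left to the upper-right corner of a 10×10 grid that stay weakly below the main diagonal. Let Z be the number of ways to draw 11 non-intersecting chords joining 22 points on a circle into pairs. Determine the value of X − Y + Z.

The number of triangulations of a 13-gon is the Catalan number C_11 (index = sides − 2). So X = C_11 = 58786.
Monotone paths in an n×n grid that stay weakly below the diagonal are counted by C_n; here n = 10. So Y = C_10 = 16796.
Pairing 22 circle points by 11 non-crossing chords gives C_11 matchings. So Z = C_11 = 58786.
X − Y + Z = 58786 − 16796 + 58786 = 100776.

100776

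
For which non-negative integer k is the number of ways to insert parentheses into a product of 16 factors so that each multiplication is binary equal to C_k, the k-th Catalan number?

Parenthesizations of m factors correspond to full binary trees with m leaves, counted by C_{m−1}; m = 16 gives C_15.

15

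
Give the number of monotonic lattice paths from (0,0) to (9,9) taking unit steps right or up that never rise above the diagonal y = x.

4862

Sub-diagonal monotone paths from (0,0) to (9,9) biject with Dyck paths of semilength 9, giving C_9.
C_9 = C(18,9)/10 = 48620/10 = 4862.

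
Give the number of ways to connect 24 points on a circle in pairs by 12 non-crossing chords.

208012

Pairing 24 circle points by 12 non-crossing chords gives C_12 matchings.
C_12 = C(24,12)/13 = 2704156/13 = 208012.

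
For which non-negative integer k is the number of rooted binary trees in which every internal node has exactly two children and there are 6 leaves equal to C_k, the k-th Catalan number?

Full binary trees with 6 leaves have 6−1 = 5 internal nodes, so there are C_5 of them.

5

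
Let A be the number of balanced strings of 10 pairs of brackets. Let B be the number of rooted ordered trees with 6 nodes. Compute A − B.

16754

A balanced arrangement of 10 bracket pairs is a Dyck word of semilength 10, so the count is C_10. So A = C_10 = 16796.
A rooted plane tree on 6 nodes has 5 edges, and such trees are counted by C_5. So B = C_5 = 42.
A − B = 16796 − 42 = 16754.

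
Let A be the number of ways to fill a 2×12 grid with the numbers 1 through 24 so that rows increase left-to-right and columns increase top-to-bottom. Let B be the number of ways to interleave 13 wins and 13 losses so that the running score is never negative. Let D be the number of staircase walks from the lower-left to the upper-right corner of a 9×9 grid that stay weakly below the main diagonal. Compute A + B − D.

946050

Standard Young tableaux of shape 2×n are counted by C_n; here n = 12. So A = C_12 = 208012.
Ballot sequences with n votes each where one side never trails are Dyck words, counted by C_n; here n = 13. So B = C_13 = 742900.
Monotone paths in an n×n grid that stay weakly below the diagonal are counted by C_n; here n = 9. So D = C_9 = 4862.
A + B − D = 208012 + 742900 − 4862 = 946050.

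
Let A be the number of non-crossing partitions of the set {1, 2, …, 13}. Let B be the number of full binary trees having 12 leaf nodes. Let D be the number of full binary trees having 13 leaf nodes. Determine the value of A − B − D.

476102

Non-crossing partitions of an n-element set are counted by C_n; here n = 13. So A = C_13 = 742900.
A full binary tree with L leaves has L−1 internal nodes and is counted by C_{L−1}; L = 12 gives C_11. So B = C_11 = 58786.
A full binary tree with L leaves has L−1 internal nodes and is counted by C_{L−1}; L = 13 gives C_12. So D = C_12 = 208012.
A − B − D = 742900 − 58786 − 208012 = 476102.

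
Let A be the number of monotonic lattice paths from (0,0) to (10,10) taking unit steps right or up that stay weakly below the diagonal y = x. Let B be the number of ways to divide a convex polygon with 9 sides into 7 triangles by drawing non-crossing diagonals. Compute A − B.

16367

Sub-diagonal monotone paths from (0,0) to (10,10) biject with Dyck paths of semilength 10, giving C_10. So A = C_10 = 16796.
A convex 9-gon is triangulated into 7 triangles, and the number of such triangulations is the Catalan number C_{9−2} = C_7. So B = C_7 = 429.
A − B = 16796 − 429 = 16367.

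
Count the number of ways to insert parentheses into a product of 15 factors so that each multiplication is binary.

2674440

Parenthesizations of m factors correspond to full binary trees with m leaves, counted by C_{m−1}; m = 15 gives C_14.
C_14 = 2674440.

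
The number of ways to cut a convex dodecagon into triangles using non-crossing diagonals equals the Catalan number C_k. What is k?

Triangulations of a convex m-gon are counted by C_{m−2}; with m = 12 this is C_10.

10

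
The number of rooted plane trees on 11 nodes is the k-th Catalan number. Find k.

10

A rooted plane tree on 11 nodes has 10 edges, and such trees are counted by C_10.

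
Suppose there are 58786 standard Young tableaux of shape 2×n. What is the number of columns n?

11

Standard Young tableaux of shape 2×n are counted by C_n. The Catalan number equal to 58786 is C_11.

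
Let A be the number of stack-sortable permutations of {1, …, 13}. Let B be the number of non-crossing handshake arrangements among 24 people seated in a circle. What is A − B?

By Knuth's characterisation, the stack-sortable permutations of length 13 are the 231-avoiders, numbering C_13. So A = C_13 = 742900.
With 24 = 2·12 people, non-crossing handshake pairings are non-crossing perfect matchings on a circle, counted by C_12. So B = C_12 = 208012.
A − B = 742900 − 208012 = 534888.

534888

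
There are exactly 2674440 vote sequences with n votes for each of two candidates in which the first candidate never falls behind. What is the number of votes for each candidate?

Such ballot sequences with n votes each are counted by C_n. The Catalan number equal to 2674440 is C_14.

14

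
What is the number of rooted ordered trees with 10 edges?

16796

Rooted ordered trees with n edges are counted by C_n; here n = 10.
C_10 = C_9 · 2(2·9+1)/(9+2) = 4862 · 38/11 = 16796.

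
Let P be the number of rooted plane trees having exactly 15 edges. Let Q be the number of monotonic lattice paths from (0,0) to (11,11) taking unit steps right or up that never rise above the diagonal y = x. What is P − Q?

9636059

Rooted ordered trees with n edges are counted by C_n; here n = 15. So P = C_15 = 9694845.
Sub-diagonal monotone paths from (0,0) to (11,11) biject with Dyck paths of semilength 11, giving C_11. So Q = C_11 = 58786.
P − Q = 9694845 − 58786 = 9636059.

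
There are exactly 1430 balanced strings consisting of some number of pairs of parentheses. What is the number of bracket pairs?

Balanced strings of n bracket-pairs are counted by C_n. Since C_8 = 1430, the index is 8.

8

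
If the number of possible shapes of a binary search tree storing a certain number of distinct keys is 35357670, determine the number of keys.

16

Binary search tree shapes on n keys are counted by C_n, and C_16 = 35357670.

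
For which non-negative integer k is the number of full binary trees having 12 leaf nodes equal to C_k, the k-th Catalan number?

Full binary trees with 12 leaves have 12−1 = 11 internal nodes, so there are C_11 of them.

11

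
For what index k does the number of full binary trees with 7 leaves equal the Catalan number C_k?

6

Full binary trees with 7 leaves have 7−1 = 6 internal nodes, so there are C_6 of them.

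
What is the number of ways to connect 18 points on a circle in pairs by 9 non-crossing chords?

4862

Non-crossing perfect matchings of 2n points on a circle are counted by C_n; with 18 points, n = 9.
C_9 = 4862.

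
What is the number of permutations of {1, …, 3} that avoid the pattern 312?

5

Permutations of [n] avoiding any single length-3 pattern are counted by C_n; here n = 3.
C_3 = 5.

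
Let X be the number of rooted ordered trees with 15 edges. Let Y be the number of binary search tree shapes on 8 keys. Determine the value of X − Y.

9693415

A rooted plane tree with 15 edges has 16 nodes, and the count is C_15. So X = C_15 = 9694845.
There are C_n binary search tree shapes on n keys; with n = 8 that is C_8. So Y = C_8 = 1430.
X − Y = 9694845 − 1430 = 9693415.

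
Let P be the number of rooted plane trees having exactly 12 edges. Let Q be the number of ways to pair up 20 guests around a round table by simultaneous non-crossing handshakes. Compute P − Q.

Rooted ordered trees with n edges are counted by C_n; here n = 12. So P = C_12 = 208012.
With 20 = 2·10 people, non-crossing handshake pairings are non-crossing perfect matchings on a circle, counted by C_10. So Q = C_10 = 16796.
P − Q = 208012 − 16796 = 191216.

191216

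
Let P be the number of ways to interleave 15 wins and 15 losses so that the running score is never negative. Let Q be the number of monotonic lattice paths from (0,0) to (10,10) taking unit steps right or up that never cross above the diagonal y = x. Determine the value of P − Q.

Ballot sequences with n votes each where one side never trails are Dyck words, counted by C_n; here n = 15. So P = C_15 = 9694845.
Sub-diagonal monotone paths from (0,0) to (10,10) biject with Dyck paths of semilength 10, giving C_10. So Q = C_10 = 16796.
P − Q = 9694845 − 16796 = 9678049.

9678049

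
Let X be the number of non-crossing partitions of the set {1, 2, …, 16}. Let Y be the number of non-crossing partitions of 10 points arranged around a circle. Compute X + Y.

35374466

Non-crossing partitions of an n-element set are counted by C_n; here n = 16. So X = C_16 = 35357670.
The non-crossing partitions of [10] form a lattice of size C_10. So Y = C_10 = 16796.
X + Y = 35357670 + 16796 = 35374466.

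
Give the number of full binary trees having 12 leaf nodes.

Full binary trees with 12 leaves have 12−1 = 11 internal nodes, so there are C_11 of them.
C_11 = C_10 · 2(2·10+1)/(10+2) = 16796 · 42/12 = 58786.

58786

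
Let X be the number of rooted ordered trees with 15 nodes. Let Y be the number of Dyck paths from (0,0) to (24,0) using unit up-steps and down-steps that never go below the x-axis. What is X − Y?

Rooted ordered (plane) trees on m nodes have m−1 edges and are counted by C_{m−1}; m = 15 gives C_14. So X = C_14 = 2674440.
Dyck paths of semilength n (length 2n) are counted by C_n; here n = 12. So Y = C_12 = 208012.
X − Y = 2674440 − 208012 = 2466428.

2466428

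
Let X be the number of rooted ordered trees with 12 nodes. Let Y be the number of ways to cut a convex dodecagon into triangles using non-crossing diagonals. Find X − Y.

Rooted ordered (plane) trees on m nodes have m−1 edges and are counted by C_{m−1}; m = 12 gives C_11. So X = C_11 = 58786.
Triangulations of a convex m-gon are counted by C_{m−2}; with m = 12 this is C_10. So Y = C_10 = 16796.
X − Y = 58786 − 16796 = 41990.

41990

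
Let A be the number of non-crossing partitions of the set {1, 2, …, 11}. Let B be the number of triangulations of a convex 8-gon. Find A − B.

58654

Non-crossing partitions of an n-element set are counted by C_n; here n = 11. So A = C_11 = 58786.
A convex 8-gon is triangulated into 6 triangles, and the number of such triangulations is the Catalan number C_{8−2} = C_6. So B = C_6 = 132.
A − B = 58786 − 132 = 58654.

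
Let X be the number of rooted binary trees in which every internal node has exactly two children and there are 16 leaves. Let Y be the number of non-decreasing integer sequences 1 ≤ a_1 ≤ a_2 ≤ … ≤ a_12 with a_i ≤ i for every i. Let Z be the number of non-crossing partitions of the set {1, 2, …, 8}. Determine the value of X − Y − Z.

9485403

Full binary trees with 16 leaves have 16−1 = 15 internal nodes, so there are C_15 of them. So X = C_15 = 9694845.
Weakly increasing sequences with a_i ≤ i biject with Dyck paths of semilength 12, so there are C_12. So Y = C_12 = 208012.
The non-crossing partitions of [8] form a lattice of size C_8. So Z = C_8 = 1430.
X − Y − Z = 9694845 − 208012 − 1430 = 9485403.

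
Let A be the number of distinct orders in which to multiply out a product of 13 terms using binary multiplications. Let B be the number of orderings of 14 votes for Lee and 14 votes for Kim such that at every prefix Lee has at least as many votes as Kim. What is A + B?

Bracketing 13 factors into binary products is counted by C_{13−1} = C_12. So A = C_12 = 208012.
Reading a vote for the leader as '(' and for the other as ')' turns such a sequence into a balanced string of 14 pairs, so the count is C_14. So B = C_14 = 2674440.
A + B = 208012 + 2674440 = 2882452.

2882452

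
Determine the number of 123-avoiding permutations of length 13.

For any fixed pattern of length 3, the pattern-avoiding permutations of [13] number C_13.
C_13 = C(26,13)/14 = 10400600/14 = 742900.

742900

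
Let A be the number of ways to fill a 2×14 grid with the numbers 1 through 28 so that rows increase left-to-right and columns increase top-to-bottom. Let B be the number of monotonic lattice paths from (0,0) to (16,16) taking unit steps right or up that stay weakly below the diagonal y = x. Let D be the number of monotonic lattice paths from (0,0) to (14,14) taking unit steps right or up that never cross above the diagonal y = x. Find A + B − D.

By the hook-length formula (or a Dyck-path bijection), SYT of shape 2×14 number C_14. So A = C_14 = 2674440.
Monotone paths in an n×n grid that stay weakly below the diagonal are counted by C_n; here n = 16. So B = C_16 = 35357670.
Monotone paths in an n×n grid that stay weakly below the diagonal are counted by C_n; here n = 14. So D = C_14 = 2674440.
A + B − D = 2674440 + 35357670 − 2674440 = 35357670.

35357670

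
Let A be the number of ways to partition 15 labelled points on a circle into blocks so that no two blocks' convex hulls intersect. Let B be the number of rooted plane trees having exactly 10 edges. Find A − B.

The non-crossing partitions of [15] form a lattice of size C_15. So A = C_15 = 9694845.
Rooted ordered trees with n edges are counted by C_n; here n = 10. So B = C_10 = 16796.
A − B = 9694845 − 16796 = 9678049.

9678049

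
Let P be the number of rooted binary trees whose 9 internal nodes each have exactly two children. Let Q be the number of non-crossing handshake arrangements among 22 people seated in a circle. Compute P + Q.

63648

The number of full binary trees on 9 internal nodes is the Catalan number C_9. So P = C_9 = 4862.
Non-crossing handshake pairings of 2n people are counted by C_n; 22 people gives n = 11. So Q = C_11 = 58786.
P + Q = 4862 + 58786 = 63648.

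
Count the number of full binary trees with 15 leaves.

A full binary tree with L leaves has L−1 internal nodes and is counted by C_{L−1}; L = 15 gives C_14.
C_14 = C_13 · 2(2·13+1)/(13+2) = 742900 · 54/15 = 2674440.

2674440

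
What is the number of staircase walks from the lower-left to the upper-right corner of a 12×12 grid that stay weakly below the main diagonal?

Monotone paths in an n×n grid that stay weakly below the diagonal are counted by C_n; here n = 12.
C_12 = 208012.

208012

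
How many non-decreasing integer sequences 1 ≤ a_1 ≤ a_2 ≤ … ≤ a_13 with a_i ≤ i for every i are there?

742900

Such sub-staircase sequences of length n are counted by C_n; here n = 13.
C_13 = 742900.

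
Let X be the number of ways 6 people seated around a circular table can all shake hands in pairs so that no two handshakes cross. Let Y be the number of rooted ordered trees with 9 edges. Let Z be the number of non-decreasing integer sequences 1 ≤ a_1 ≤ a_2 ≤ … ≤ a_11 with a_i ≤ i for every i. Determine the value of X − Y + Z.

Non-crossing handshake pairings of 2n people are counted by C_n; 6 people gives n = 3. So X = C_3 = 5.
Rooted ordered trees with n edges are counted by C_n; here n = 9. So Y = C_9 = 4862.
Weakly increasing sequences with a_i ≤ i biject with Dyck paths of semilength 11, so there are C_11. So Z = C_11 = 58786.
X − Y + Z = 5 − 4862 + 58786 = 53929.

53929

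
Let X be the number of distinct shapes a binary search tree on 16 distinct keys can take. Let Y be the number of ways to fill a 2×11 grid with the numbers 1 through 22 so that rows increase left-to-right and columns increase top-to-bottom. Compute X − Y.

35298884

There are C_n binary search tree shapes on n keys; with n = 16 that is C_16. So X = C_16 = 35357670.
By the hook-length formula (or a Dyck-path bijection), SYT of shape 2×11 number C_11. So Y = C_11 = 58786.
X − Y = 35357670 − 58786 = 35298884.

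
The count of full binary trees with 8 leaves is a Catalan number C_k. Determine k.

Full binary trees with 8 leaves have 8−1 = 7 internal nodes, so there are C_7 of them.

7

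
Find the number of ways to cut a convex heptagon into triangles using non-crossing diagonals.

42

A convex 7-gon is triangulated into 5 triangles, and the number of such triangulations is the Catalan number C_{7−2} = C_5.
C_5 = C(10,5)/6 = 252/6 = 42.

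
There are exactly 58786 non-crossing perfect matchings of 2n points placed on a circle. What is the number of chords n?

11

Non-crossing pairings of 2n points on a circle are counted by C_n. Since C_11 = 58786, the index is 11.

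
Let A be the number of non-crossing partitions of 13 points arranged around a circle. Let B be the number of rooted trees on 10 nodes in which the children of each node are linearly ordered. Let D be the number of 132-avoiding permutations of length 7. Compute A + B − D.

747333

Non-crossing partitions of an n-element set are counted by C_n; here n = 13. So A = C_13 = 742900.
A rooted plane tree on 10 nodes has 9 edges, and such trees are counted by C_9. So B = C_9 = 4862.
Permutations of [n] avoiding any single length-3 pattern are counted by C_n; here n = 7. So D = C_7 = 429.
A + B − D = 742900 + 4862 − 429 = 747333.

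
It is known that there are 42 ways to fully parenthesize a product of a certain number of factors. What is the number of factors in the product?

Parenthesizations of m factors are counted by C_{m−1}; 42 = C_5.
So the index is 5, and the number of factors is 5 + 1 = 6.

6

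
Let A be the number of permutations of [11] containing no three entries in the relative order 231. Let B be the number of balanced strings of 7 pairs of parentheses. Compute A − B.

For any fixed pattern of length 3, the pattern-avoiding permutations of [11] number C_11. So A = C_11 = 58786.
With 7 pairs the number of balanced bracket strings is the Catalan number C_7. So B = C_7 = 429.
A − B = 58786 − 429 = 58357.

58357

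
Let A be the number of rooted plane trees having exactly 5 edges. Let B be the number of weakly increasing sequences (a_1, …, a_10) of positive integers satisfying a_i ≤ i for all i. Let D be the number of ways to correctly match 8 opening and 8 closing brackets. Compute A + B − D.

15408

A rooted plane tree with 5 edges has 6 nodes, and the count is C_5. So A = C_5 = 42.
Weakly increasing sequences with a_i ≤ i biject with Dyck paths of semilength 10, so there are C_10. So B = C_10 = 16796.
Balanced strings of n pairs of brackets are counted by C_n; here n = 8. So D = C_8 = 1430.
A + B − D = 42 + 16796 − 1430 = 15408.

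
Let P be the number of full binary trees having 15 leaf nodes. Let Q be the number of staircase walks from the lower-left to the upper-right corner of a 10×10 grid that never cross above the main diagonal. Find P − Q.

Full binary trees with 15 leaves have 15−1 = 14 internal nodes, so there are C_14 of them. So P = C_14 = 2674440.
Sub-diagonal monotone paths from (0,0) to (10,10) biject with Dyck paths of semilength 10, giving C_10. So Q = C_10 = 16796.
P − Q = 2674440 − 16796 = 2657644.

2657644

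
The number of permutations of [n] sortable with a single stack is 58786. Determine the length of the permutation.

Stack-sortable permutations of [n] are counted by C_n. The Catalan number equal to 58786 is C_11.

11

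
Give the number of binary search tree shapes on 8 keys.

1430

Rooted binary trees with 8 nodes (each child slot possibly empty) number C_8.
C_8 = C_7 · 2(2·7+1)/(7+2) = 429 · 30/9 = 1430.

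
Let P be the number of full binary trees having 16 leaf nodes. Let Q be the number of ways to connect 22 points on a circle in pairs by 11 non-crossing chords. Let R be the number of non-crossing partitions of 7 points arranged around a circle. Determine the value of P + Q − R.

9753202

Full binary trees with 16 leaves have 16−1 = 15 internal nodes, so there are C_15 of them. So P = C_15 = 9694845.
Non-crossing perfect matchings of 2n points on a circle are counted by C_n; with 22 points, n = 11. So Q = C_11 = 58786.
Non-crossing partitions of an n-element set are counted by C_n; here n = 7. So R = C_7 = 429.
P + Q − R = 9694845 + 58786 − 429 = 9753202.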